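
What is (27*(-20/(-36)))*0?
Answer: 0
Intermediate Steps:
(27*(-20/(-36)))*0 = (27*(-20*(-1/36)))*0 = (27*(5/9))*0 = 15*0 = 0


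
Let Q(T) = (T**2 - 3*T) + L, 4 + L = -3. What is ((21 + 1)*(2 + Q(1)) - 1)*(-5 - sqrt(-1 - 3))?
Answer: 775 + 310*I ≈ 775.0 + 310.0*I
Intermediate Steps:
L = -7 (L = -4 - 3 = -7)
Q(T) = -7 + T**2 - 3*T (Q(T) = (T**2 - 3*T) - 7 = -7 + T**2 - 3*T)
((21 + 1)*(2 + Q(1)) - 1)*(-5 - sqrt(-1 - 3)) = ((21 + 1)*(2 + (-7 + 1**2 - 3*1)) - 1)*(-5 - sqrt(-1 - 3)) = (22*(2 + (-7 + 1 - 3)) - 1)*(-5 - sqrt(-4)) = (22*(2 - 9) - 1)*(-5 - 2*I) = (22*(-7) - 1)*(-5 - 2*I) = (-154 - 1)*(-5 - 2*I) = -155*(-5 - 2*I) = 775 + 310*I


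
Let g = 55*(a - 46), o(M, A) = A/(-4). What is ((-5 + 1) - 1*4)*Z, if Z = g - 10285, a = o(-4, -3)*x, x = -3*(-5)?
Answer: 97570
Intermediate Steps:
o(M, A) = -A/4 (o(M, A) = A*(-1/4) = -A/4)
x = 15
a = 45/4 (a = -1/4*(-3)*15 = (3/4)*15 = 45/4 ≈ 11.250)
g = -7645/4 (g = 55*(45/4 - 46) = 55*(-139/4) = -7645/4 ≈ -1911.3)
Z = -48785/4 (Z = -7645/4 - 10285 = -48785/4 ≈ -12196.)
((-5 + 1) - 1*4)*Z = ((-5 + 1) - 1*4)*(-48785/4) = (-4 - 4)*(-48785/4) = -8*(-48785/4) = 97570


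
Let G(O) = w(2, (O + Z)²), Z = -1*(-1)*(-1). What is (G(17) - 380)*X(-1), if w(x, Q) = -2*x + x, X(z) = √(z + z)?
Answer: -382*I*√2 ≈ -540.23*I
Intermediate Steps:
Z = -1 (Z = 1*(-1) = -1)
X(z) = √2*√z (X(z) = √(2*z) = √2*√z)
w(x, Q) = -x
G(O) = -2 (G(O) = -1*2 = -2)
(G(17) - 380)*X(-1) = (-2 - 380)*(√2*√(-1)) = -382*√2*I = -382*I*√2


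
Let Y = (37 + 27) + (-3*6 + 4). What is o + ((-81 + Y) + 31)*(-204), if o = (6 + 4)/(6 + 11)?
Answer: 10/17 ≈ 0.58823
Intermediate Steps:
Y = 50 (Y = 64 + (-18 + 4) = 64 - 14 = 50)
o = 10/17 ≈ 0.58823
o + ((-81 + Y) + 31)*(-204) = 10/17 + ((-81 + 50) + 31)*(-204) = 10/17 + (-31 + 31)*(-204) = 10/17 + 0*(-204) = 10/17 + 0 = 10/17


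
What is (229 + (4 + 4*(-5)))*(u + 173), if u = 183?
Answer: 75828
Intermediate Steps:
(229 + (4 + 4*(-5)))*(u + 173) = (229 + (4 + 4*(-5)))*(183 + 173) = (229 + (4 - 20))*356 = (229 - 16)*356 = 213*356 = 75828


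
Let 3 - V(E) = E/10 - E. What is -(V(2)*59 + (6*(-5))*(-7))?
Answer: -2466/5 ≈ -493.20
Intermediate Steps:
V(E) = 3 + 9*E/10 (V(E) = 3 - (E/10 - E) = 3 - (-9)*E/10 = 3 + 9*E/10)
-(V(2)*59 + (6*(-5))*(-7)) = -((3 + (9/10)*2)*59 + (6*(-5))*(-7)) = -((3 + 9/5)*59 - 30*(-7)) = -((24/5)*59 + 210) = -(1416/5 + 210) = -1*2466/5 = -2466/5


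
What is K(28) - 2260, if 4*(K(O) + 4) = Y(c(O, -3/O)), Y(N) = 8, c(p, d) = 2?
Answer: -2262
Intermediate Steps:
K(O) = -2 (K(O) = -4 + (1/4)*8 = -4 + 2 = -2)
K(28) - 2260 = -2 - 2260 = -2262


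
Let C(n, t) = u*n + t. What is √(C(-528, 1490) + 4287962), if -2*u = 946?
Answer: 2*√1134799 ≈ 2130.5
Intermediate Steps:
u = -473 (u = -½*946 = -473)
C(n, t) = t - 473*n (C(n, t) = -473*n + t = t - 473*n)
√(C(-528, 1490) + 4287962) = √((1490 - 473*(-528)) + 4287962) = √((1490 + 249744) + 4287962) = √(251234 + 4287962) = √4539196 = 2*√1134799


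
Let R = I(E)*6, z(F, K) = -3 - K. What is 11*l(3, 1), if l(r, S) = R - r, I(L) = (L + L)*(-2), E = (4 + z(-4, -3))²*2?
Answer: -8481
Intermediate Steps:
E = 32 (E = (4 + (-3 - 1*(-3)))²*2 = (4 + (-3 + 3))²*2 = (4 + 0)²*2 = 4²*2 = 16*2 = 32)
I(L) = -4*L (I(L) = (2*L)*(-2) = -4*L)
R = -768 (R = -4*32*6 = -128*6 = -768)
l(r, S) = -768 - r
11*l(3, 1) = 11*(-768 - 1*3) = 11*(-768 - 3) = 11*(-771) = -8481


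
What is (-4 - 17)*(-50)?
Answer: 1050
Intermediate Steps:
(-4 - 17)*(-50) = -21*(-50) = 1050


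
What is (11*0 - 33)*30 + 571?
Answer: -419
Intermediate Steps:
(11*0 - 33)*30 + 571 = (0 - 33)*30 + 571 = -33*30 + 571 = -990 + 571 = -419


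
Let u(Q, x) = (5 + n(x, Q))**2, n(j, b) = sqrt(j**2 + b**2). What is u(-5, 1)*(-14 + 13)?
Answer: -(5 + sqrt(26))**2 ≈ -101.99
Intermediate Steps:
n(j, b) = sqrt(b**2 + j**2)
u(Q, x) = (5 + sqrt(Q**2 + x**2))**2
u(-5, 1)*(-14 + 13) = (5 + sqrt((-5)**2 + 1**2))**2*(-14 + 13) = (5 + sqrt(25 + 1))**2*(-1) = (5 + sqrt(26))**2*(-1) = -(5 + sqrt(26))**2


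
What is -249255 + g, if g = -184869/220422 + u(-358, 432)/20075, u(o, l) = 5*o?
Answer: -73530027628087/294998110 ≈ -2.4926e+5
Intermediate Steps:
g = -273720037/294998110 (g = -184869/220422 + (5*(-358))/20075 = -184869*1/220422 - 1790*1/20075 = -61623/73474 - 358/4015 = -273720037/294998110 ≈ -0.92787)
-249255 + g = -249255 - 273720037/294998110 = -73530027628087/294998110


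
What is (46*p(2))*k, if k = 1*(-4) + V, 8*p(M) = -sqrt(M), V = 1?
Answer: 69*sqrt(2)/4 ≈ 24.395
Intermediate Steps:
p(M) = -sqrt(M)/8 (p(M) = (-sqrt(M))/8 = -sqrt(M)/8)
k = -3 (k = 1*(-4) + 1 = -4 + 1 = -3)
(46*p(2))*k = (46*(-sqrt(2)/8))*(-3) = -23*sqrt(2)/4*(-3) = 69*sqrt(2)/4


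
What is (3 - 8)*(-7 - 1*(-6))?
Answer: 5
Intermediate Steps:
(3 - 8)*(-7 - 1*(-6)) = -5*(-7 + 6) = -5*(-1) = 5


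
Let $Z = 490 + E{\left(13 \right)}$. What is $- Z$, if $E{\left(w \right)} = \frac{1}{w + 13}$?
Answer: $- \frac{12741}{26} \approx -490.04$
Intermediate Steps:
$E{\left(w \right)} = \frac{1}{13 + w}$
$Z = \frac{12741}{26}$ ($Z = 490 + \frac{1}{13 + 13} = 490 + \frac{1}{26} = \frac{12741}{26} \approx 490.04$)
$- Z = \left(-1\right) \frac{12741}{26} = - \frac{12741}{26}$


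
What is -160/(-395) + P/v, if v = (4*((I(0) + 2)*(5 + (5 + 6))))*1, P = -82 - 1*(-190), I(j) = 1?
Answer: 1223/1264 ≈ 0.96756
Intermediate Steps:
P = 108 (P = -82 + 190 = 108)
v = 192 (v = (4*((1 + 2)*(5 + (5 + 6))))*1 = (4*(3*(5 + 11)))*1 = (4*(3*16))*1 = (4*48)*1 = 192*1 = 192)
-160/(-395) + P/v = -160/(-395) + 108/192 = -160*(-1/395) + 108*(1/192) = 32/79 + 9/16 = 1223/1264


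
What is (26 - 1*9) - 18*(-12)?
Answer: 233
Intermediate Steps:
(26 - 1*9) - 18*(-12) = (26 - 9) + 216 = 17 + 216 = 233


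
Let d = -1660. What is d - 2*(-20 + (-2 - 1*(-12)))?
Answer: -1640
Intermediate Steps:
d - 2*(-20 + (-2 - 1*(-12))) = -1660 - 2*(-20 + (-2 - 1*(-12))) = -1660 - 2*(-20 + (-2 + 12)) = -1660 - 2*(-20 + 10) = -1660 - 2*(-10) = -1660 + 20 = -1640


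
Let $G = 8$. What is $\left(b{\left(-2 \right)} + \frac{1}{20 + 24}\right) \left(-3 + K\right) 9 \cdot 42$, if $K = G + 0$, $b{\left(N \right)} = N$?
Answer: $- \frac{82215}{22} \approx -3737.0$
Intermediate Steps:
$K = 8$ ($K = 8 + 0 = 8$)
$\left(b{\left(-2 \right)} + \frac{1}{20 + 24}\right) \left(-3 + K\right) 9 \cdot 42 = \left(-2 + \frac{1}{20 + 24}\right) \left(-3 + 8\right) 9 \cdot 42 = \left(-2 + \frac{1}{44}\right) 5 \cdot 9 \cdot 42 = \left(- \frac{87}{44}\right) 5 \cdot 9 \cdot 42 = \left(- \frac{435}{44}\right) 9 \cdot 42 = \left(- \frac{3915}{44}\right) 42 = - \frac{82215}{22}$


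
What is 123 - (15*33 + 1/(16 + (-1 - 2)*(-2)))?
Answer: -8185/22 ≈ -372.05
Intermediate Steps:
123 - (15*33 + 1/(16 + (-1 - 2)*(-2))) = 123 - (495 + 1/(16 - 3*(-2))) = 123 - (495 + 1/(16 + 6)) = 123 - (495 + 1/22) = 123 - 1*10891/22 = 123 - 10891/22 = -8185/22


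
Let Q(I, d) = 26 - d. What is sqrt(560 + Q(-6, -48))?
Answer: sqrt(634) ≈ 25.179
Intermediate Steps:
sqrt(560 + Q(-6, -48)) = sqrt(560 + (26 - 1*(-48))) = sqrt(560 + (26 + 48)) = sqrt(560 + 74) = sqrt(634)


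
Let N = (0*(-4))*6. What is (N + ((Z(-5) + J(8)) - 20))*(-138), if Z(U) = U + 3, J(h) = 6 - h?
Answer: 3312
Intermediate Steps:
Z(U) = 3 + U
N = 0 (N = 0*6 = 0)
(N + ((Z(-5) + J(8)) - 20))*(-138) = (0 + (((3 - 5) + (6 - 1*8)) - 20))*(-138) = (0 + ((-2 + (6 - 8)) - 20))*(-138) = (0 + ((-2 - 2) - 20))*(-138) = (0 + (-4 - 20))*(-138) = (0 - 24)*(-138) = -24*(-138) = 3312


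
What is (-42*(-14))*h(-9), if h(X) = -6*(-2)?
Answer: 7056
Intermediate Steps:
h(X) = 12
(-42*(-14))*h(-9) = -42*(-14)*12 = 588*12 = 7056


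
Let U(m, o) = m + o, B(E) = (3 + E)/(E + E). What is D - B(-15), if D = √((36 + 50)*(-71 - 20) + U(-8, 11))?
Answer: -⅖ + I*√7823 ≈ -0.4 + 88.448*I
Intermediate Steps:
B(E) = (3 + E)/(2*E) (B(E) = (3 + E)/((2*E)) = (3 + E)*(1/(2*E)) = (3 + E)/(2*E))
D = I*√7823 (D = √((36 + 50)*(-71 - 20) + (-8 + 11)) = √(86*(-91) + 3) = √(-7826 + 3) = √(-7823) = I*√7823 ≈ 88.448*I)
D - B(-15) = I*√7823 - (3 - 15)/(2*(-15)) = I*√7823 - (-1)*(-12)/(2*15) = I*√7823 - 1*⅖ = I*√7823 - ⅖ = -⅖ + I*√7823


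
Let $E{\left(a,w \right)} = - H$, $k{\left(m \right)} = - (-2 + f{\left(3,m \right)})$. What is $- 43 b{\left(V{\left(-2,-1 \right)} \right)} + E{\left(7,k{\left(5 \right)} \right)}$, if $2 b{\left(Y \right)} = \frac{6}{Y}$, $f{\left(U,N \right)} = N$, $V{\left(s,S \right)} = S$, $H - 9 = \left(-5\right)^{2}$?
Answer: $95$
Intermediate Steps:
$H = 34$ ($H = 9 + \left(-5\right)^{2} = 9 + 25 = 34$)
$b{\left(Y \right)} = \frac{3}{Y}$ ($b{\left(Y \right)} = \frac{6 \frac{1}{Y}}{2} = \frac{3}{Y}$)
$k{\left(m \right)} = 2 - m$ ($k{\left(m \right)} = - (-2 + m) = 2 - m$)
$E{\left(a,w \right)} = -34$ ($E{\left(a,w \right)} = \left(-1\right) 34 = -34$)
$- 43 b{\left(V{\left(-2,-1 \right)} \right)} + E{\left(7,k{\left(5 \right)} \right)} = - 43 \frac{3}{-1} - 34 = - 43 \cdot 3 \left(-1\right) - 34 = \left(-43\right) \left(-3\right) - 34 = 129 - 34 = 95$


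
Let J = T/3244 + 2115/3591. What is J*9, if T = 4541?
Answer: 7722597/431452 ≈ 17.899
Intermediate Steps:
J = 2574199/1294356 (J = 4541/3244 + 2115/3591 = 4541*(1/3244) + 2115*(1/3591) = 4541/3244 + 235/399 = 2574199/1294356 ≈ 1.9888)
J*9 = (2574199/1294356)*9 = 7722597/431452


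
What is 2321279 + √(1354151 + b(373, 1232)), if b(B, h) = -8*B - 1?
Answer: 2321279 + 31*√1406 ≈ 2.3224e+6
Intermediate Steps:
b(B, h) = -1 - 8*B
2321279 + √(1354151 + b(373, 1232)) = 2321279 + √(1354151 + (-1 - 8*373)) = 2321279 + √(1354151 + (-1 - 2984)) = 2321279 + √(1354151 - 2985) = 2321279 + √1351166 = 2321279 + 31*√1406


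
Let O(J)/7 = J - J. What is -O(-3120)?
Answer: 0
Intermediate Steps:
O(J) = 0 (O(J) = 7*(J - J) = 7*0 = 0)
-O(-3120) = -1*0 = 0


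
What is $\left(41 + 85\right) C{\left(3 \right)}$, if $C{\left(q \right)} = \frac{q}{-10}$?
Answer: $- \frac{189}{5} \approx -37.8$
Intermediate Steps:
$C{\left(q \right)} = - \frac{q}{10}$ ($C{\left(q \right)} = q \left(- \frac{1}{10}\right) = - \frac{q}{10}$)
$\left(41 + 85\right) C{\left(3 \right)} = \left(41 + 85\right) \left(\left(- \frac{1}{10}\right) 3\right) = 126 \left(- \frac{3}{10}\right) = - \frac{189}{5}$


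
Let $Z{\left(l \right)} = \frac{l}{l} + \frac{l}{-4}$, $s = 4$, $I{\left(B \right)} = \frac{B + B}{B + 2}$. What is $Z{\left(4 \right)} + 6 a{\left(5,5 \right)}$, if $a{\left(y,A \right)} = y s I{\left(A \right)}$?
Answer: $\frac{1200}{7} \approx 171.43$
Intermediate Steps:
$I{\left(B \right)} = \frac{2 B}{2 + B}$
$Z{\left(l \right)} = 1 - \frac{l}{4}$ ($Z{\left(l \right)} = 1 + l \left(- \frac{1}{4}\right) = 1 - \frac{l}{4}$)
$a{\left(y,A \right)} = \frac{8 A y}{2 + A}$ ($a{\left(y,A \right)} = y 4 \frac{2 A}{2 + A} = 4 y \frac{2 A}{2 + A} = \frac{8 A y}{2 + A}$)
$Z{\left(4 \right)} + 6 a{\left(5,5 \right)} = \left(1 - 1\right) + 6 \cdot 8 \cdot 5 \cdot 5 \frac{1}{2 + 5} = \left(1 - 1\right) + 6 \cdot 8 \cdot 5 \cdot 5 \cdot \frac{1}{7} = 0 + 6 \cdot 8 \cdot 5 \cdot 5 \cdot \frac{1}{7} = 0 + 6 \cdot \frac{200}{7} = 0 + \frac{1200}{7} = \frac{1200}{7}$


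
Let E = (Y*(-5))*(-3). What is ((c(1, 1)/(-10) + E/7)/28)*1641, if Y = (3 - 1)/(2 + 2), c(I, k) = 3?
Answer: 44307/980 ≈ 45.211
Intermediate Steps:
Y = ½ (Y = 2/4 = 2*(¼) = ½ ≈ 0.50000)
E = 15/2 (E = ((½)*(-5))*(-3) = -5/2*(-3) = 15/2 ≈ 7.5000)
((c(1, 1)/(-10) + E/7)/28)*1641 = ((3/(-10) + (15/2)/7)/28)*1641 = ((3*(-⅒) + (15/2)*(⅐))*(1/28))*1641 = ((-3/10 + 15/14)*(1/28))*1641 = ((27/35)*(1/28))*1641 = (27/980)*1641 = 44307/980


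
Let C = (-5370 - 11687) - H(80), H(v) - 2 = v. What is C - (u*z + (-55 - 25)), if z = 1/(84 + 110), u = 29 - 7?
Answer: -1654734/97 ≈ -17059.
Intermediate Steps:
H(v) = 2 + v
u = 22
z = 1/194 ≈ 0.0051546
C = -17139 (C = (-5370 - 11687) - (2 + 80) = -17057 - 1*82 = -17057 - 82 = -17139)
C - (u*z + (-55 - 25)) = -17139 - (22*(1/194) + (-55 - 25)) = -17139 - (11/97 - 80) = -17139 - 1*(-7749/97) = -17139 + 7749/97 = -1654734/97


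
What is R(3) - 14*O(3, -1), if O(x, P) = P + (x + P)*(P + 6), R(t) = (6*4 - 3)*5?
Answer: -21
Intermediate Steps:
R(t) = 105 (R(t) = (24 - 3)*5 = 21*5 = 105)
O(x, P) = P + (6 + P)*(P + x) (O(x, P) = P + (P + x)*(6 + P) = P + (6 + P)*(P + x))
R(3) - 14*O(3, -1) = 105 - 14*((-1)**2 + 6*3 + 7*(-1) - 1*3) = 105 - 14*(1 + 18 - 7 - 3) = 105 - 14*9 = 105 - 126 = -21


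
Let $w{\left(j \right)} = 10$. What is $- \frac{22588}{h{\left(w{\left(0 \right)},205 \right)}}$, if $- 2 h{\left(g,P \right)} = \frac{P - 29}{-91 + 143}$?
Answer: $\frac{146822}{11} \approx 13347.0$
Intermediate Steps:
$h{\left(g,P \right)} = \frac{29}{104} - \frac{P}{104}$ ($h{\left(g,P \right)} = - \frac{\left(P - 29\right) \frac{1}{-91 + 143}}{2} = - \frac{\left(-29 + P\right) \frac{1}{52}}{2} = - \frac{- \frac{29}{52} + \frac{P}{52}}{2} = \frac{29}{104} - \frac{P}{104}$)
$- \frac{22588}{h{\left(w{\left(0 \right)},205 \right)}} = - \frac{22588}{\frac{29}{104} - \frac{205}{104}} = - \frac{22588}{- \frac{22}{13}} = \left(-22588\right) \left(- \frac{13}{22}\right) = \frac{146822}{11}$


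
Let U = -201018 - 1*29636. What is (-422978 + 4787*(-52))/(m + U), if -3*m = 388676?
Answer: 1007853/540319 ≈ 1.8653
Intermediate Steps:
m = -388676/3 (m = -1/3*388676 = -388676/3 ≈ -1.2956e+5)
U = -230654 (U = -201018 - 29636 = -230654)
(-422978 + 4787*(-52))/(m + U) = (-422978 + 4787*(-52))/(-388676/3 - 230654) = (-422978 - 248924)/(-1080638/3) = -671902*(-3/1080638) = 1007853/540319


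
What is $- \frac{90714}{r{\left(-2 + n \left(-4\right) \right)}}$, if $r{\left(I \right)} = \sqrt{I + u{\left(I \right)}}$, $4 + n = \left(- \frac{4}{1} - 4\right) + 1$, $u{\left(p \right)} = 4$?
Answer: $- \frac{45357 \sqrt{46}}{23} \approx -13375.0$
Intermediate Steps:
$n = -11$ ($n = -4 + \left(\left(- \frac{4}{1} - 4\right) + 1\right) = -4 + \left(\left(\left(-4\right) 1 - 4\right) + 1\right) = -4 + \left(\left(-4 - 4\right) + 1\right) = -4 + \left(-8 + 1\right) = -4 - 7 = -11$)
$r{\left(I \right)} = \sqrt{4 + I}$ ($r{\left(I \right)} = \sqrt{I + 4} = \sqrt{4 + I}$)
$- \frac{90714}{r{\left(-2 + n \left(-4\right) \right)}} = - \frac{90714}{\sqrt{4 - -42}} = - \frac{90714}{\sqrt{4 + \left(-2 + 44\right)}} = - \frac{90714}{\sqrt{4 + 42}} = - \frac{90714}{\sqrt{46}} = - 90714 \frac{\sqrt{46}}{46} = - \frac{45357 \sqrt{46}}{23}$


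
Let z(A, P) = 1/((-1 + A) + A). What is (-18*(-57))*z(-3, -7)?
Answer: -1026/7 ≈ -146.57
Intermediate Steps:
z(A, P) = 1/(-1 + 2*A)
(-18*(-57))*z(-3, -7) = (-18*(-57))/(-1 + 2*(-3)) = 1026/(-1 - 6) = 1026/(-7) = 1026*(-1/7) = -1026/7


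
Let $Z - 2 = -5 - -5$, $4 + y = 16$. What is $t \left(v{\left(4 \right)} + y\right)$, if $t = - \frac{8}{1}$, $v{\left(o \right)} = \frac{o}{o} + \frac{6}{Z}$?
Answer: $-128$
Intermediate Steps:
$y = 12$ ($y = -4 + 16 = 12$)
$Z = 2$ ($Z = 2 - 0 = 2 + \left(-5 + 5\right) = 2 + 0 = 2$)
$v{\left(o \right)} = 4$ ($v{\left(o \right)} = \frac{o}{o} + \frac{6}{2} = 1 + 6 \cdot \frac{1}{2} = 1 + 3 = 4$)
$t = -8$ ($t = \left(-8\right) 1 = -8$)
$t \left(v{\left(4 \right)} + y\right) = - 8 \left(4 + 12\right) = \left(-8\right) 16 = -128$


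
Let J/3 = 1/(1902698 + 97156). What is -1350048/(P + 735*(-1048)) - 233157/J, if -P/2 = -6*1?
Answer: -9976681430973410/64189 ≈ -1.5543e+11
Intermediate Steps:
P = 12 (P = -(-12) = -2*(-6) = 12)
J = 1/666618 (J = 3/(1902698 + 97156) = 3/1999854 = 3*(1/1999854) = 1/666618 ≈ 1.5001e-6)
-1350048/(P + 735*(-1048)) - 233157/J = -1350048/(12 + 735*(-1048)) - 233157/1/666618 = -1350048/(12 - 770280) - 233157*666618 = -1350048/(-770268) - 155426653026 = -1350048*(-1/770268) - 155426653026 = 112504/64189 - 155426653026 = -9976681430973410/64189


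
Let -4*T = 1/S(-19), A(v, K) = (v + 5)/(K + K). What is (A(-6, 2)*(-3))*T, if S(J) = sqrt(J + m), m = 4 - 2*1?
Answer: 3*I*sqrt(17)/272 ≈ 0.045475*I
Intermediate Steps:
A(v, K) = (5 + v)/(2*K) (A(v, K) = (5 + v)/((2*K)) = (5 + v)*(1/(2*K)) = (5 + v)/(2*K))
m = 2 (m = 4 - 2 = 2)
S(J) = sqrt(2 + J) (S(J) = sqrt(J + 2) = sqrt(2 + J))
T = I*sqrt(17)/68 (T = -1/(4*sqrt(2 - 19)) = -(-I*sqrt(17)/17)/4 = -(-1)*I*sqrt(17)/68 = I*sqrt(17)/68 ≈ 0.060634*I)
(A(-6, 2)*(-3))*T = (((1/2)*(5 - 6)/2)*(-3))*(I*sqrt(17)/68) = (((1/2)*(1/2)*(-1))*(-3))*(I*sqrt(17)/68) = (-1/4*(-3))*(I*sqrt(17)/68) = 3*(I*sqrt(17)/68)/4 = 3*I*sqrt(17)/272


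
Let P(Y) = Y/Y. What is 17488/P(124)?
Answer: 17488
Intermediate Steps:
P(Y) = 1
17488/P(124) = 17488/1 = 17488*1 = 17488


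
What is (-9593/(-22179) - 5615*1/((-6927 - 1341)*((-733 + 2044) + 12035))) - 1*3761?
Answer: -3067790330034881/815778574104 ≈ -3760.6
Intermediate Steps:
(-9593/(-22179) - 5615*1/((-6927 - 1341)*((-733 + 2044) + 12035))) - 1*3761 = (-9593*(-1/22179) - 5615*(-1/(8268*(1311 + 12035)))) - 3761 = (9593/22179 - 5615/(13346*(-8268))) - 3761 = (9593/22179 - 5615/(-110344728)) - 3761 = (9593/22179 - 5615*(-1/110344728)) - 3761 = (9593/22179 + 5615/110344728) - 3761 = 352887170263/815778574104 - 3761 = -3067790330034881/815778574104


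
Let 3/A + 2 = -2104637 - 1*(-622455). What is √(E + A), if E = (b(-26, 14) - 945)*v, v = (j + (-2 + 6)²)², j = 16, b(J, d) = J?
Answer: I*√546089010425476694/741092 ≈ 997.15*I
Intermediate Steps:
v = 1024 (v = (16 + (-2 + 6)²)² = (16 + 4²)² = (16 + 16)² = 32² = 1024)
A = -3/1482184 (A = 3/(-2 + (-2104637 - 1*(-622455))) = 3/(-2 + (-2104637 + 622455)) = 3/(-2 - 1482182) = 3/(-1482184) = 3*(-1/1482184) = -3/1482184 ≈ -2.0240e-6)
E = -994304 (E = (-26 - 945)*1024 = -971*1024 = -994304)
√(E + A) = √(-994304 - 3/1482184) = √(-1473741479939/1482184) = I*√546089010425476694/741092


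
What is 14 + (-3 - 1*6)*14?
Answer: -112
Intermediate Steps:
14 + (-3 - 1*6)*14 = 14 + (-3 - 6)*14 = 14 - 9*14 = 14 - 126 = -112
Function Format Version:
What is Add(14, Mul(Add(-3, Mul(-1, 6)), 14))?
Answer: -112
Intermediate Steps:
Add(14, Mul(Add(-3, Mul(-1, 6)), 14)) = Add(14, Mul(Add(-3, -6), 14)) = Add(14, Mul(-9, 14)) = Add(14, -126) = -112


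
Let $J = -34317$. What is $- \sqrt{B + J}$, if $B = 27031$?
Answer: $- i \sqrt{7286} \approx - 85.358 i$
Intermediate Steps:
$- \sqrt{B + J} = - \sqrt{27031 - 34317} = - \sqrt{-7286} = - i \sqrt{7286}$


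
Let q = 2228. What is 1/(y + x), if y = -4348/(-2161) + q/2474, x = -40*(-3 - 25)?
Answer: 2673157/3001721670 ≈ 0.00089054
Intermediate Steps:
x = 1120 (x = -40*(-28) = 1120)
y = 7785830/2673157 (y = -4348/(-2161) + 2228/2474 = -4348*(-1/2161) + 2228*(1/2474) = 4348/2161 + 1114/1237 = 7785830/2673157 ≈ 2.9126)
1/(y + x) = 1/(7785830/2673157 + 1120) = 1/(3001721670/2673157) = 2673157/3001721670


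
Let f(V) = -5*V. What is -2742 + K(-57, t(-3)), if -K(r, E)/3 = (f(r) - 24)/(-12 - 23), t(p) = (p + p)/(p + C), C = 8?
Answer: -95187/35 ≈ -2719.6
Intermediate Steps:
t(p) = 2*p/(8 + p) (t(p) = (p + p)/(p + 8) = (2*p)/(8 + p) = 2*p/(8 + p))
K(r, E) = -72/35 - 3*r/7 (K(r, E) = -3*(-5*r - 24)/(-12 - 23) = -3*(-24 - 5*r)/(-35) = -3*(-24 - 5*r)*(-1)/35 = -3*(24/35 + r/7) = -72/35 - 3*r/7)
-2742 + K(-57, t(-3)) = -2742 + (-72/35 - 3/7*(-57)) = -2742 + (-72/35 + 171/7) = -2742 + 783/35 = -95187/35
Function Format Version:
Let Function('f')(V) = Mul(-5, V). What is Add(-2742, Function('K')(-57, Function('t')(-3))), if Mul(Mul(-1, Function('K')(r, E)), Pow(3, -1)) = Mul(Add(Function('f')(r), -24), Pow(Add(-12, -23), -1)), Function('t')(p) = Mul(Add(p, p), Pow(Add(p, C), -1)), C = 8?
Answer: Rational(-95187, 35) ≈ -2719.6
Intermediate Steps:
Function('t')(p) = Mul(2, p, Pow(Add(8, p), -1)) (Function('t')(p) = Mul(Add(p, p), Pow(Add(p, 8), -1)) = Mul(Mul(2, p), Pow(Add(8, p), -1)) = Mul(2, p, Pow(Add(8, p), -1)))
Function('K')(r, E) = Add(Rational(-72, 35), Mul(Rational(-3, 7), r)) (Function('K')(r, E) = Mul(-3, Mul(Add(Mul(-5, r), -24), Pow(Add(-12, -23), -1))) = Mul(-3, Mul(Add(-24, Mul(-5, r)), Pow(-35, -1))) = Mul(-3, Mul(Add(-24, Mul(-5, r)), Rational(-1, 35))) = Mul(-3, Add(Rational(24, 35), Mul(Rational(1, 7), r))) = Add(Rational(-72, 35), Mul(Rational(-3, 7), r)))
Add(-2742, Function('K')(-57, Function('t')(-3))) = Add(-2742, Add(Rational(-72, 35), Mul(Rational(-3, 7), -57))) = Add(-2742, Add(Rational(-72, 35), Rational(171, 7))) = Add(-2742, Rational(783, 35)) = Rational(-95187, 35)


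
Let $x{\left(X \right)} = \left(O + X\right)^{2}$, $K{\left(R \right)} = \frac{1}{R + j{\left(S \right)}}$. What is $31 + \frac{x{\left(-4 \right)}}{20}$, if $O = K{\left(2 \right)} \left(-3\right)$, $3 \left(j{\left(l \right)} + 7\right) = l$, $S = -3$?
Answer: $\frac{2529}{80} \approx 31.612$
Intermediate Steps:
$j{\left(l \right)} = -7 + \frac{l}{3}$
$K{\left(R \right)} = \frac{1}{-8 + R}$ ($K{\left(R \right)} = \frac{1}{R + \left(-7 + \frac{1}{3} \left(-3\right)\right)} = \frac{1}{R - 8} = \frac{1}{-8 + R}$)
$O = \frac{1}{2}$ ($O = \frac{1}{-8 + 2} \left(-3\right) = \frac{1}{-6} \left(-3\right) = \left(- \frac{1}{6}\right) \left(-3\right) = \frac{1}{2} \approx 0.5$)
$x{\left(X \right)} = \left(\frac{1}{2} + X\right)^{2}$
$31 + \frac{x{\left(-4 \right)}}{20} = 31 + \frac{\frac{1}{4} \left(1 + 2 \left(-4\right)\right)^{2}}{20} = 31 + \frac{\frac{1}{4} \left(1 - 8\right)^{2}}{20} = 31 + \frac{\frac{1}{4} \left(-7\right)^{2}}{20} = 31 + \frac{\frac{1}{4} \cdot 49}{20} = 31 + \frac{1}{20} \cdot \frac{49}{4} = 31 + \frac{49}{80} = \frac{2529}{80}$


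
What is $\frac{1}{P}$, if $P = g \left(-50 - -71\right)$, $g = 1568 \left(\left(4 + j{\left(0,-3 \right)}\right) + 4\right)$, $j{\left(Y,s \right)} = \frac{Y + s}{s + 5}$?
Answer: $\frac{1}{214032} \approx 4.6722 \cdot 10^{-6}$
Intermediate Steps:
$j{\left(Y,s \right)} = \frac{Y + s}{5 + s}$
$g = 10192$ ($g = 1568 \left(\left(4 + \frac{0 - 3}{5 - 3}\right) + 4\right) = 1568 \left(\left(4 + \frac{1}{2} \left(-3\right)\right) + 4\right) = 1568 \left(\left(4 - \frac{3}{2}\right) + 4\right) = 1568 \left(\frac{5}{2} + 4\right) = 1568 \cdot \frac{13}{2} = 10192$)
$P = 214032$ ($P = 10192 \left(-50 - -71\right) = 10192 \left(-50 + 71\right) = 10192 \cdot 21 = 214032$)
$\frac{1}{P} = \frac{1}{214032}$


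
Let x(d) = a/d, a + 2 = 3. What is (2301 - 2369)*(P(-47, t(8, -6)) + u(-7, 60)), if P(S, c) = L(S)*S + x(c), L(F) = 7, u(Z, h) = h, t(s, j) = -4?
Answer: 18309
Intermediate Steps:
a = 1 (a = -2 + 3 = 1)
x(d) = 1/d
P(S, c) = 1/c + 7*S (P(S, c) = 7*S + 1/c = 1/c + 7*S)
(2301 - 2369)*(P(-47, t(8, -6)) + u(-7, 60)) = (2301 - 2369)*((1/(-4) + 7*(-47)) + 60) = -68*((-1/4 - 329) + 60) = -68*(-1317/4 + 60) = -68*(-1077/4) = 18309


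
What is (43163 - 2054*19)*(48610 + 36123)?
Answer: 350540421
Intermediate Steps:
(43163 - 2054*19)*(48610 + 36123) = (43163 - 39026)*84733 = 4137*84733 = 350540421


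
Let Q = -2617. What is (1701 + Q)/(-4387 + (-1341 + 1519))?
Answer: 916/4209 ≈ 0.21763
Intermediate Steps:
(1701 + Q)/(-4387 + (-1341 + 1519)) = (1701 - 2617)/(-4387 + (-1341 + 1519)) = -916/(-4387 + 178) = -916/(-4209) = -916*(-1/4209) = 916/4209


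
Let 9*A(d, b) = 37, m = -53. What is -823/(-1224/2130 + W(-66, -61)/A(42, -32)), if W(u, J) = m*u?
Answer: -10810105/11168562 ≈ -0.96791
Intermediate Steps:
A(d, b) = 37/9 (A(d, b) = (⅑)*37 = 37/9)
W(u, J) = -53*u
-823/(-1224/2130 + W(-66, -61)/A(42, -32)) = -823/(-1224/2130 + (-53*(-66))/(37/9)) = -823/(-1224*1/2130 + 3498*(9/37)) = -823/(-204/355 + 31482/37) = -823/11168562/13135 = -823*13135/11168562 = -10810105/11168562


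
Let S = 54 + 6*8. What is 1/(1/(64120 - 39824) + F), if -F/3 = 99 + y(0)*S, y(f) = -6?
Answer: 24296/37391545 ≈ 0.00064977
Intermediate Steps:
S = 102 (S = 54 + 48 = 102)
F = 1539 (F = -3*(99 - 6*102) = -3*(99 - 612) = -3*(-513) = 1539)
1/(1/(64120 - 39824) + F) = 1/(1/(64120 - 39824) + 1539) = 1/(1/24296 + 1539) = 1/(37391545/24296) = 24296/37391545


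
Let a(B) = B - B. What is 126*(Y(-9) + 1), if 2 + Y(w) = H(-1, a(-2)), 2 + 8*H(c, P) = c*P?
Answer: -315/2 ≈ -157.50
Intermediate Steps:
a(B) = 0
H(c, P) = -¼ + P*c/8 (H(c, P) = -¼ + (c*P)/8 = -¼ + (P*c)/8 = -¼ + P*c/8)
Y(w) = -9/4 (Y(w) = -2 + (-¼ + (⅛)*0*(-1)) = -2 + (-¼ + 0) = -2 - ¼ = -9/4)
126*(Y(-9) + 1) = 126*(-9/4 + 1) = 126*(-5/4) = -315/2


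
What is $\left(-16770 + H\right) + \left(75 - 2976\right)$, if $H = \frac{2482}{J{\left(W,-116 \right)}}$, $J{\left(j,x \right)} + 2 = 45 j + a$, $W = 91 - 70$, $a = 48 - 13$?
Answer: $- \frac{9617878}{489} \approx -19668.0$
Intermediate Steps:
$a = 35$
$W = 21$
$J{\left(j,x \right)} = 33 + 45 j$ ($J{\left(j,x \right)} = -2 + \left(45 j + 35\right) = -2 + \left(35 + 45 j\right) = 33 + 45 j$)
$H = \frac{1241}{489}$ ($H = \frac{2482}{33 + 45 \cdot 21} = \frac{2482}{33 + 945} = \frac{2482}{978} = 2482 \cdot \frac{1}{978} = \frac{1241}{489} \approx 2.5378$)
$\left(-16770 + H\right) + \left(75 - 2976\right) = \left(-16770 + \frac{1241}{489}\right) + \left(75 - 2976\right) = - \frac{8199289}{489} + \left(75 - 2976\right) = - \frac{8199289}{489} - 2901 = - \frac{9617878}{489}$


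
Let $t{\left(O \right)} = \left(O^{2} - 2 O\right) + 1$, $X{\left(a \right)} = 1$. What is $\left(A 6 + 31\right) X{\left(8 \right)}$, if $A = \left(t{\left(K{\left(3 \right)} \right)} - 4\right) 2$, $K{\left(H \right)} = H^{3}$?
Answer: $8095$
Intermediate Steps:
$t{\left(O \right)} = 1 + O^{2} - 2 O$
$A = 1344$ ($A = \left(\left(1 + \left(3^{3}\right)^{2} - 2 \cdot 3^{3}\right) - 4\right) 2 = \left(\left(1 + 27^{2} - 54\right) - 4\right) 2 = \left(\left(1 + 729 - 54\right) - 4\right) 2 = \left(676 - 4\right) 2 = 672 \cdot 2 = 1344$)
$\left(A 6 + 31\right) X{\left(8 \right)} = \left(1344 \cdot 6 + 31\right) 1 = \left(8064 + 31\right) 1 = 8095 \cdot 1 = 8095$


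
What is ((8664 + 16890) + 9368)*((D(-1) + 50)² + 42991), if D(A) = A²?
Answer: 1592163824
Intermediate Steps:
((8664 + 16890) + 9368)*((D(-1) + 50)² + 42991) = ((8664 + 16890) + 9368)*(((-1)² + 50)² + 42991) = (25554 + 9368)*((1 + 50)² + 42991) = 34922*(51² + 42991) = 34922*(2601 + 42991) = 34922*45592 = 1592163824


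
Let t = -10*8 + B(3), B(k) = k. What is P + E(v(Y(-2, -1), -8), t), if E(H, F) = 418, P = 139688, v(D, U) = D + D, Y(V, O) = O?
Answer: 140106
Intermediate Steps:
v(D, U) = 2*D
t = -77 (t = -10*8 + 3 = -80 + 3 = -77)
P + E(v(Y(-2, -1), -8), t) = 139688 + 418 = 140106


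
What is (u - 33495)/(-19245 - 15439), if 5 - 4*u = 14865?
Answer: 18605/17342 ≈ 1.0728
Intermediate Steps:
u = -3715 (u = 5/4 - 1/4*14865 = 5/4 - 14865/4 = -3715)
(u - 33495)/(-19245 - 15439) = (-3715 - 33495)/(-19245 - 15439) = -37210/(-34684) = -37210*(-1/34684) = 18605/17342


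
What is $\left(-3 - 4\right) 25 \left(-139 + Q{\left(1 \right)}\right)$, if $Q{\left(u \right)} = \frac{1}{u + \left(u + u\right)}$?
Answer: $\frac{72800}{3} \approx 24267.0$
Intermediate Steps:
$Q{\left(u \right)} = \frac{1}{3 u}$ ($Q{\left(u \right)} = \frac{1}{u + 2 u} = \frac{1}{3 u}$)
$\left(-3 - 4\right) 25 \left(-139 + Q{\left(1 \right)}\right) = \left(-3 - 4\right) 25 \left(-139 + \frac{1}{3 \cdot 1}\right) = \left(-7\right) 25 \left(-139 + \frac{1}{3} \cdot 1\right) = - 175 \left(-139 + \frac{1}{3}\right) = \left(-175\right) \left(- \frac{416}{3}\right) = \frac{72800}{3}$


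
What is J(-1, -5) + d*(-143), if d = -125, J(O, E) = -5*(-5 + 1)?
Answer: 17895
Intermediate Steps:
J(O, E) = 20 (J(O, E) = -5*(-4) = 20)
J(-1, -5) + d*(-143) = 20 - 125*(-143) = 20 + 17875 = 17895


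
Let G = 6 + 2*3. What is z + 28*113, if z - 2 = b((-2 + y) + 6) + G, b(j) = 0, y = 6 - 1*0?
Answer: 3178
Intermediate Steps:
y = 6 (y = 6 + 0 = 6)
G = 12 (G = 6 + 6 = 12)
z = 14 (z = 2 + (0 + 12) = 2 + 12 = 14)
z + 28*113 = 14 + 28*113 = 14 + 3164 = 3178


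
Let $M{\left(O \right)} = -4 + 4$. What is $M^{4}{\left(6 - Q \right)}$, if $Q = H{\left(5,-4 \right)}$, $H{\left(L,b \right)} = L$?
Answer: $0$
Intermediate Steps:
$Q = 5$
$M{\left(O \right)} = 0$
$M^{4}{\left(6 - Q \right)} = 0^{4} = 0$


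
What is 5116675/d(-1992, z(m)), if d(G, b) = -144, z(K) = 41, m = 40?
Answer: -5116675/144 ≈ -35532.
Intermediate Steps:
5116675/d(-1992, z(m)) = 5116675/(-144) = 5116675*(-1/144) = -5116675/144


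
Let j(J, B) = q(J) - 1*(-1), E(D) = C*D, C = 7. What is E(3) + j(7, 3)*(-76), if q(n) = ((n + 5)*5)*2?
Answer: -9175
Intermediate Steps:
q(n) = 50 + 10*n (q(n) = ((5 + n)*5)*2 = (25 + 5*n)*2 = 50 + 10*n)
E(D) = 7*D
j(J, B) = 51 + 10*J (j(J, B) = (50 + 10*J) - 1*(-1) = (50 + 10*J) + 1 = 51 + 10*J)
E(3) + j(7, 3)*(-76) = 7*3 + (51 + 10*7)*(-76) = 21 + (51 + 70)*(-76) = 21 + 121*(-76) = 21 - 9196 = -9175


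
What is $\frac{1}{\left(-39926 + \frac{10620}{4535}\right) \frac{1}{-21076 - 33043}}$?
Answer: $\frac{49085933}{36210758} \approx 1.3556$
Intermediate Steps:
$\frac{1}{\left(-39926 + \frac{10620}{4535}\right) \frac{1}{-21076 - 33043}} = \frac{1}{\left(-39926 + 10620 \cdot \frac{1}{4535}\right) \frac{1}{-54119}} = \frac{1}{\left(-39926 + \frac{2124}{907}\right) \left(- \frac{1}{54119}\right)} = \frac{1}{\left(- \frac{36210758}{907}\right) \left(- \frac{1}{54119}\right)} = \frac{1}{\frac{36210758}{49085933}} = \frac{49085933}{36210758}$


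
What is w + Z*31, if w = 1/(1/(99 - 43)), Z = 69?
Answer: 2195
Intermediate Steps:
w = 56 (w = 1/(1/56) = 56)
w + Z*31 = 56 + 69*31 = 56 + 2139 = 2195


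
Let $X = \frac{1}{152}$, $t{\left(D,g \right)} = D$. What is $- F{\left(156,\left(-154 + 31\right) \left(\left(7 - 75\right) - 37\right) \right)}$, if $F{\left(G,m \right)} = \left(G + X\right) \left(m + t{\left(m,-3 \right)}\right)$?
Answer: $- \frac{306253395}{76} \approx -4.0296 \cdot 10^{6}$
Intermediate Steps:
$X = \frac{1}{152} \approx 0.0065789$
$F{\left(G,m \right)} = 2 m \left(\frac{1}{152} + G\right)$ ($F{\left(G,m \right)} = \left(G + \frac{1}{152}\right) \left(m + m\right) = \left(\frac{1}{152} + G\right) 2 m = 2 m \left(\frac{1}{152} + G\right)$)
$- F{\left(156,\left(-154 + 31\right) \left(\left(7 - 75\right) - 37\right) \right)} = - \frac{\left(-154 + 31\right) \left(\left(7 - 75\right) - 37\right) \left(1 + 152 \cdot 156\right)}{76} = - \frac{- 123 \left(-68 - 37\right) \left(1 + 23712\right)}{76} = - \frac{\left(-123\right) \left(-105\right) 23713}{76} = - \frac{12915 \cdot 23713}{76} = \left(-1\right) \frac{306253395}{76} = - \frac{306253395}{76}$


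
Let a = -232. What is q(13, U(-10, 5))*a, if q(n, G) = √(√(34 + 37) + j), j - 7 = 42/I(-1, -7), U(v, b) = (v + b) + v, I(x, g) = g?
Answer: -232*√(1 + √71) ≈ -712.29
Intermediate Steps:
U(v, b) = b + 2*v (U(v, b) = (b + v) + v = b + 2*v)
j = 1 (j = 7 + 42/(-7) = 7 + 42*(-⅐) = 7 - 6 = 1)
q(n, G) = √(1 + √71) (q(n, G) = √(√(34 + 37) + 1) = √(√71 + 1) = √(1 + √71))
q(13, U(-10, 5))*a = √(1 + √71)*(-232) = -232*√(1 + √71)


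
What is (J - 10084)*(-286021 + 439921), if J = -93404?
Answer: -15926803200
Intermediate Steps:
(J - 10084)*(-286021 + 439921) = (-93404 - 10084)*(-286021 + 439921) = -103488*153900 = -15926803200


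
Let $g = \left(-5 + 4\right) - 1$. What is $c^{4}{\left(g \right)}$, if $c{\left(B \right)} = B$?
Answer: $16$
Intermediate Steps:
$g = -2$ ($g = -1 - 1 = -2$)
$c^{4}{\left(g \right)} = \left(-2\right)^{4} = 16$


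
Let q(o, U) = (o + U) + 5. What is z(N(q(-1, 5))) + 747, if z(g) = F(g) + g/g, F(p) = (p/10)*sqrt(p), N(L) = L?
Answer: 7507/10 ≈ 750.70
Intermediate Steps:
q(o, U) = 5 + U + o (q(o, U) = (U + o) + 5 = 5 + U + o)
F(p) = p**(3/2)/10 (F(p) = (p*(1/10))*sqrt(p) = (p/10)*sqrt(p) = p**(3/2)/10)
z(g) = 1 + g**(3/2)/10 (z(g) = g**(3/2)/10 + g/g = g**(3/2)/10 + 1 = 1 + g**(3/2)/10)
z(N(q(-1, 5))) + 747 = (1 + (5 + 5 - 1)**(3/2)/10) + 747 = (1 + 9**(3/2)/10) + 747 = (1 + (1/10)*27) + 747 = (1 + 27/10) + 747 = 37/10 + 747 = 7507/10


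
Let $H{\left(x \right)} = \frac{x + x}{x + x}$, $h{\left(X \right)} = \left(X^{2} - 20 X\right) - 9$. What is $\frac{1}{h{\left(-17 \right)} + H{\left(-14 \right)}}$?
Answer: $\frac{1}{621} \approx 0.0016103$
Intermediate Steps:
$h{\left(X \right)} = -9 + X^{2} - 20 X$
$H{\left(x \right)} = 1$ ($H{\left(x \right)} = \frac{2 x}{2 x} = 2 x \frac{1}{2 x} = 1$)
$\frac{1}{h{\left(-17 \right)} + H{\left(-14 \right)}} = \frac{1}{\left(-9 + \left(-17\right)^{2} - -340\right) + 1} = \frac{1}{\left(-9 + 289 + 340\right) + 1} = \frac{1}{620 + 1} = \frac{1}{621}$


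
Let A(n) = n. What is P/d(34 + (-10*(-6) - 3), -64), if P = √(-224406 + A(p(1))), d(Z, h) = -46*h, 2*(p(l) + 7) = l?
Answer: 5*I*√35906/5888 ≈ 0.16091*I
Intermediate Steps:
p(l) = -7 + l/2
P = 5*I*√35906/2 (P = √(-224406 + (-7 + (½)*1)) = √(-224406 + (-7 + ½)) = √(-224406 - 13/2) = √(-448825/2) = 5*I*√35906/2 ≈ 473.72*I)
P/d(34 + (-10*(-6) - 3), -64) = (5*I*√35906/2)/((-46*(-64))) = (5*I*√35906/2)/2944 = (5*I*√35906/2)*(1/2944) = 5*I*√35906/5888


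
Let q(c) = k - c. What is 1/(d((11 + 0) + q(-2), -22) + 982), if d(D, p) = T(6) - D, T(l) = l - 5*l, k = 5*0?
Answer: 1/945 ≈ 0.0010582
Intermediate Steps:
k = 0
q(c) = -c (q(c) = 0 - c = -c)
T(l) = -4*l
d(D, p) = -24 - D (d(D, p) = -4*6 - D = -24 - D)
1/(d((11 + 0) + q(-2), -22) + 982) = 1/((-24 - ((11 + 0) - 1*(-2))) + 982) = 1/((-24 - (11 + 2)) + 982) = 1/((-24 - 1*13) + 982) = 1/((-24 - 13) + 982) = 1/(-37 + 982) = 1/945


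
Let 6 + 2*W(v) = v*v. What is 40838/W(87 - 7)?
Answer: 40838/3197 ≈ 12.774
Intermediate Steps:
W(v) = -3 + v²/2 (W(v) = -3 + (v*v)/2 = -3 + v²/2)
40838/W(87 - 7) = 40838/(-3 + (87 - 7)²/2) = 40838/(-3 + (½)*80²) = 40838/(-3 + (½)*6400) = 40838/(-3 + 3200) = 40838/3197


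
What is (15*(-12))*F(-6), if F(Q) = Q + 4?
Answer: 360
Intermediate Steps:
F(Q) = 4 + Q
(15*(-12))*F(-6) = (15*(-12))*(4 - 6) = -180*(-2) = 360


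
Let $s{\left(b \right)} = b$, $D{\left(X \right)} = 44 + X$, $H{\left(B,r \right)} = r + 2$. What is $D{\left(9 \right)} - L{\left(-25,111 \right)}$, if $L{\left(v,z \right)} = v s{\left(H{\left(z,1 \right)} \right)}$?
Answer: $128$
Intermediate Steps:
$H{\left(B,r \right)} = 2 + r$
$L{\left(v,z \right)} = 3 v$ ($L{\left(v,z \right)} = v \left(2 + 1\right) = v 3 = 3 v$)
$D{\left(9 \right)} - L{\left(-25,111 \right)} = \left(44 + 9\right) - 3 \left(-25\right) = 53 - -75 = 53 + 75 = 128$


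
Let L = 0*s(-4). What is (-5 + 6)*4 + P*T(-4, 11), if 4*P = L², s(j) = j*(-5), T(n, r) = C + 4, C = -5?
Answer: 4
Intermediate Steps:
T(n, r) = -1 (T(n, r) = -5 + 4 = -1)
s(j) = -5*j
L = 0 (L = 0*(-5*(-4)) = 0*20 = 0)
P = 0 (P = (¼)*0² = (¼)*0 = 0)
(-5 + 6)*4 + P*T(-4, 11) = (-5 + 6)*4 + 0*(-1) = 1*4 + 0 = 4 + 0 = 4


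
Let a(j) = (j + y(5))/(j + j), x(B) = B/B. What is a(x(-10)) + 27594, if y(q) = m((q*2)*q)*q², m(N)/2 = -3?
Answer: 55039/2 ≈ 27520.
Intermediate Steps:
m(N) = -6 (m(N) = 2*(-3) = -6)
y(q) = -6*q²
x(B) = 1
a(j) = (-150 + j)/(2*j) (a(j) = (j - 6*5²)/(j + j) = (j - 6*25)/((2*j)) = (j - 150)*(1/(2*j)) = (-150 + j)*(1/(2*j)) = (-150 + j)/(2*j))
a(x(-10)) + 27594 = (½)*(-150 + 1)/1 + 27594 = (½)*1*(-149) + 27594 = -149/2 + 27594 = 55039/2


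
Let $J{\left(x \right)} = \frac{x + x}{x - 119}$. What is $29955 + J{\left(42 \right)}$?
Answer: $\frac{329493}{11} \approx 29954.0$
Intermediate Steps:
$J{\left(x \right)} = \frac{2 x}{-119 + x}$
$29955 + J{\left(42 \right)} = 29955 + 2 \cdot 42 \frac{1}{-119 + 42} = 29955 + 2 \cdot 42 \frac{1}{-77} = 29955 + 2 \cdot 42 \left(- \frac{1}{77}\right) = 29955 - \frac{12}{11} = \frac{329493}{11}$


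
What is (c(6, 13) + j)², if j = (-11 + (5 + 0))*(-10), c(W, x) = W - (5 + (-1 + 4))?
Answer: 3364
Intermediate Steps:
c(W, x) = -8 + W (c(W, x) = W - (5 + 3) = W - 1*8 = W - 8 = -8 + W)
j = 60 (j = (-11 + 5)*(-10) = -6*(-10) = 60)
(c(6, 13) + j)² = ((-8 + 6) + 60)² = (-2 + 60)² = 58² = 3364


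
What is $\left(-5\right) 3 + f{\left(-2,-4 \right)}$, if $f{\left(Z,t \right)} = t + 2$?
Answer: $-17$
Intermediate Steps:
$f{\left(Z,t \right)} = 2 + t$
$\left(-5\right) 3 + f{\left(-2,-4 \right)} = \left(-5\right) 3 + \left(2 - 4\right) = -15 - 2 = -17$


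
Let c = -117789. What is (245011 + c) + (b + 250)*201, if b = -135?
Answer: 150337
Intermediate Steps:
(245011 + c) + (b + 250)*201 = (245011 - 117789) + (-135 + 250)*201 = 127222 + 115*201 = 127222 + 23115 = 150337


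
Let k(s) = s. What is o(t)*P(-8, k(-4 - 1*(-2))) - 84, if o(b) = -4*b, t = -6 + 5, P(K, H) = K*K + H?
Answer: 164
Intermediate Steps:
P(K, H) = H + K² (P(K, H) = K² + H = H + K²)
t = -1
o(t)*P(-8, k(-4 - 1*(-2))) - 84 = (-4*(-1))*((-4 - 1*(-2)) + (-8)²) - 84 = 4*((-4 + 2) + 64) - 84 = 4*(-2 + 64) - 84 = 4*62 - 84 = 248 - 84 = 164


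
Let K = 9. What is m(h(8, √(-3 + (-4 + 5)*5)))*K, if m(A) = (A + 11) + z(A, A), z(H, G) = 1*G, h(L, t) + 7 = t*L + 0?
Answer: -27 + 144*√2 ≈ 176.65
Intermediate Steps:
h(L, t) = -7 + L*t (h(L, t) = -7 + (t*L + 0) = -7 + (L*t + 0) = -7 + L*t)
z(H, G) = G
m(A) = 11 + 2*A (m(A) = (A + 11) + A = (11 + A) + A = 11 + 2*A)
m(h(8, √(-3 + (-4 + 5)*5)))*K = (11 + 2*(-7 + 8*√(-3 + (-4 + 5)*5)))*9 = (11 + 2*(-7 + 8*√(-3 + 1*5)))*9 = (11 + 2*(-7 + 8*√(-3 + 5)))*9 = (11 + 2*(-7 + 8*√2))*9 = (11 + (-14 + 16*√2))*9 = (-3 + 16*√2)*9 = -27 + 144*√2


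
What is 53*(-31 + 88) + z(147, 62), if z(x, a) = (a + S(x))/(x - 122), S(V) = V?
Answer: 75734/25 ≈ 3029.4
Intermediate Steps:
z(x, a) = (a + x)/(-122 + x) (z(x, a) = (a + x)/(x - 122) = (a + x)/(-122 + x))
53*(-31 + 88) + z(147, 62) = 53*(-31 + 88) + (62 + 147)/(-122 + 147) = 53*57 + 209/25 = 3021 + (1/25)*209 = 3021 + 209/25 = 75734/25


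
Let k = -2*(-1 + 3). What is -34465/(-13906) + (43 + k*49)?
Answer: -2093153/13906 ≈ -150.52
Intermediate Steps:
k = -4 (k = -2*2 = -4)
-34465/(-13906) + (43 + k*49) = -34465/(-13906) + (43 - 4*49) = -34465*(-1/13906) + (43 - 196) = 34465/13906 - 153 = -2093153/13906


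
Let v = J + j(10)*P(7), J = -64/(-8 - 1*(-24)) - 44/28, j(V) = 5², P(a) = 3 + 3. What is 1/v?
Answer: 7/1011 ≈ 0.0069238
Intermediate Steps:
P(a) = 6
j(V) = 25
J = -39/7 (J = -64/(-8 + 24) - 44*1/28 = -64/16 - 11/7 = -64*1/16 - 11/7 = -4 - 11/7 = -39/7 ≈ -5.5714)
v = 1011/7 (v = -39/7 + 25*6 = -39/7 + 150 = 1011/7 ≈ 144.43)
1/v = 1/(1011/7) = 7/1011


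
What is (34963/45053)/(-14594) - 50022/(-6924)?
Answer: 1370391545533/189689754557 ≈ 7.2244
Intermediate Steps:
(34963/45053)/(-14594) - 50022/(-6924) = (34963*(1/45053))*(-1/14594) - 50022*(-1/6924) = (34963/45053)*(-1/14594) + 8337/1154 = -34963/657503482 + 8337/1154 = 1370391545533/189689754557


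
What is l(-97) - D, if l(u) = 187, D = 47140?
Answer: -46953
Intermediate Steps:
l(-97) - D = 187 - 1*47140 = 187 - 47140 = -46953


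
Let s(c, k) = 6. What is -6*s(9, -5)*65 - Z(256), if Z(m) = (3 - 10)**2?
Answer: -2389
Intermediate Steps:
Z(m) = 49 (Z(m) = (-7)**2 = 49)
-6*s(9, -5)*65 - Z(256) = -6*6*65 - 1*49 = -36*65 - 49 = -2340 - 49 = -2389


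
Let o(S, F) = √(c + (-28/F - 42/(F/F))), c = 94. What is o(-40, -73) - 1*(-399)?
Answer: 399 + 4*√17447/73 ≈ 406.24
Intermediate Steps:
o(S, F) = √(52 - 28/F) (o(S, F) = √(94 + (-28/F - 42/(F/F))) = √(94 + (-28/F - 42/1)) = √(94 + (-28/F - 42*1)) = √(94 + (-28/F - 42)) = √(94 + (-42 - 28/F)) = √(52 - 28/F))
o(-40, -73) - 1*(-399) = 2*√(13 - 7/(-73)) - 1*(-399) = 2*√(13 - 7*(-1/73)) + 399 = 2*√(13 + 7/73) + 399 = 2*√(956/73) + 399 = 2*(2*√17447/73) + 399 = 4*√17447/73 + 399 = 399 + 4*√17447/73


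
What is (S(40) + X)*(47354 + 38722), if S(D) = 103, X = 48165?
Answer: 4154716368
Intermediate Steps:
(S(40) + X)*(47354 + 38722) = (103 + 48165)*(47354 + 38722) = 48268*86076 = 4154716368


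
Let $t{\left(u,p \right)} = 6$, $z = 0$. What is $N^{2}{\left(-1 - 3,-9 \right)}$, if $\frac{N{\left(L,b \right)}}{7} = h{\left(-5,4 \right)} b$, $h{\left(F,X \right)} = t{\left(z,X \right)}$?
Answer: $142884$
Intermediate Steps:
$h{\left(F,X \right)} = 6$
$N{\left(L,b \right)} = 42 b$ ($N{\left(L,b \right)} = 7 \cdot 6 b = 42 b$)
$N^{2}{\left(-1 - 3,-9 \right)} = \left(42 \left(-9\right)\right)^{2} = \left(-378\right)^{2} = 142884$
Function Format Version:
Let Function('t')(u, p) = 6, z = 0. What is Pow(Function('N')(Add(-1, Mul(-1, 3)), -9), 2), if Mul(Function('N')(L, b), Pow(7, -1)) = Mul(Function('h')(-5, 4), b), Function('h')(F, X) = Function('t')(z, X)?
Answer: 142884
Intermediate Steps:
Function('h')(F, X) = 6
Function('N')(L, b) = Mul(42, b) (Function('N')(L, b) = Mul(7, Mul(6, b)) = Mul(42, b))
Pow(Function('N')(Add(-1, Mul(-1, 3)), -9), 2) = Pow(Mul(42, -9), 2) = Pow(-378, 2) = 142884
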